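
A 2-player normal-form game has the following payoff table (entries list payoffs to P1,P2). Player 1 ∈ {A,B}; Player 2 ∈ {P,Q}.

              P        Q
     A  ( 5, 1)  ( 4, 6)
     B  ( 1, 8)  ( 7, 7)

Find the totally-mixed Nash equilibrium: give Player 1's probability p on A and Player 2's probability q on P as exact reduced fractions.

P1 indiff ⇒ q·5+(1-q)·4 = q·1+(1-q)·7 ⇒ q(4) = (1-q)(3) ⇒ q = 3/7
P2 indiff ⇒ p·1+(1-p)·8 = p·6+(1-p)·7 ⇒ p(-5) = (1-p)(-1) ⇒ p = 1/6

P1 mixes 1/6 on A; P2 mixes 3/7 on P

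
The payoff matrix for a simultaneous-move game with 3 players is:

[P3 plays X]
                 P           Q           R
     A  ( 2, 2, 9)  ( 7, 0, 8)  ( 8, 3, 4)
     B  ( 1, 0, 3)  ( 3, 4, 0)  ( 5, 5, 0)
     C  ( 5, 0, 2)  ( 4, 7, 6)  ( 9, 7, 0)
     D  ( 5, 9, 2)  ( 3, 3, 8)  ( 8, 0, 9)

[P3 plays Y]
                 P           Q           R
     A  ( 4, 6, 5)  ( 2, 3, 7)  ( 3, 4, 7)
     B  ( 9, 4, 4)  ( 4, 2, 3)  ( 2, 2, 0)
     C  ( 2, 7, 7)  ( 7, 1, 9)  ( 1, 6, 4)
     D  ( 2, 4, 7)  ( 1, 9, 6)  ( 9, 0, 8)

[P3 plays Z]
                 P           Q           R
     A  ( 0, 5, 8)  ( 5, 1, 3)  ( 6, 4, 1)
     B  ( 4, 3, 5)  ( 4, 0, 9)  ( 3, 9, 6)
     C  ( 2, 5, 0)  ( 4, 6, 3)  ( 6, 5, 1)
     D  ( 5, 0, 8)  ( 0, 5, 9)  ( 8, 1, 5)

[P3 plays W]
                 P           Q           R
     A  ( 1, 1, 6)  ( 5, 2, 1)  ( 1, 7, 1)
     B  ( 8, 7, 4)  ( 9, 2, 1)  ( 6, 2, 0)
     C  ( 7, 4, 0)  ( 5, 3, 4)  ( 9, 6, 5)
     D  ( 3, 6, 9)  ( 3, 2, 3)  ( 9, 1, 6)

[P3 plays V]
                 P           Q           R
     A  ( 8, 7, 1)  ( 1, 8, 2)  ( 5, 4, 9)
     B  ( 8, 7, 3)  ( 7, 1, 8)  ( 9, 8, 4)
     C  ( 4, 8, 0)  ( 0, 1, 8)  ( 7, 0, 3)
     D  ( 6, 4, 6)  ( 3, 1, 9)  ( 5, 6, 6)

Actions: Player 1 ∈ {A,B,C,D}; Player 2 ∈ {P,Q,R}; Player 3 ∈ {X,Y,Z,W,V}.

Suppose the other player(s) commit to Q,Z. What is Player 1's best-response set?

u_1(A vs Q,Z) = 5
u_1(B vs Q,Z) = 4
u_1(C vs Q,Z) = 4
u_1(D vs Q,Z) = 0
max payoff 5 at {A}

argmax u_1 = {A}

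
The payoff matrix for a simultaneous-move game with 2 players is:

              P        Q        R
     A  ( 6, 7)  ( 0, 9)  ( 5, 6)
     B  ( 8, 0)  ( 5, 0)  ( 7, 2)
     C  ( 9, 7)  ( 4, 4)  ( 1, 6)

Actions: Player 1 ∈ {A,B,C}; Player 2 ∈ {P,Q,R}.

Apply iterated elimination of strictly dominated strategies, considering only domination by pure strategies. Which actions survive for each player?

P1 drop A (B beats it: P:8>6 Q:5>0 R:7>5)
P2 drop Q (R beats it: B:2>0 C:6>4)
P1→{B,C} P2→{P,R}

Survivors P1:{B,C} P2:{P,R}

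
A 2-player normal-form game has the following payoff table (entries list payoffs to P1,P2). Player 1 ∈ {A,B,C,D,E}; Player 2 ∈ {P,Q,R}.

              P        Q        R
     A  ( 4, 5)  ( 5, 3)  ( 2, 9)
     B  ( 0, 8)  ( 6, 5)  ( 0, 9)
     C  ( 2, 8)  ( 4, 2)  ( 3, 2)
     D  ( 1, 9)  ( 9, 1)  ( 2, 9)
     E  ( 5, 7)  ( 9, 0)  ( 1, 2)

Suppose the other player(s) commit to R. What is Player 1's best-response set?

argmax u_1 = {C}

u_1(A vs R) = 2
u_1(B vs R) = 0
u_1(C vs R) = 3
u_1(D vs R) = 2
u_1(E vs R) = 1
max payoff 3 at {C}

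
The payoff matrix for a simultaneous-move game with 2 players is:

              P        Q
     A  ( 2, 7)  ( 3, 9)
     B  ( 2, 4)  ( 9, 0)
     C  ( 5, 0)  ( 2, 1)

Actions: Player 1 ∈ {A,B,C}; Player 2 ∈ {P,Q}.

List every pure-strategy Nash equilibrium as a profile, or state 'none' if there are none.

Equilibria: none

(A,P): not NE [P1→C gives 5>2; P2→Q gives 9>7]
(A,Q): not NE [P1→B gives 9>3]
(B,P): not NE [P1→C gives 5>2]
(B,Q): not NE [P2→P gives 4>0]
(C,P): not NE [P2→Q gives 1>0]
(C,Q): not NE [P1→B gives 9>2]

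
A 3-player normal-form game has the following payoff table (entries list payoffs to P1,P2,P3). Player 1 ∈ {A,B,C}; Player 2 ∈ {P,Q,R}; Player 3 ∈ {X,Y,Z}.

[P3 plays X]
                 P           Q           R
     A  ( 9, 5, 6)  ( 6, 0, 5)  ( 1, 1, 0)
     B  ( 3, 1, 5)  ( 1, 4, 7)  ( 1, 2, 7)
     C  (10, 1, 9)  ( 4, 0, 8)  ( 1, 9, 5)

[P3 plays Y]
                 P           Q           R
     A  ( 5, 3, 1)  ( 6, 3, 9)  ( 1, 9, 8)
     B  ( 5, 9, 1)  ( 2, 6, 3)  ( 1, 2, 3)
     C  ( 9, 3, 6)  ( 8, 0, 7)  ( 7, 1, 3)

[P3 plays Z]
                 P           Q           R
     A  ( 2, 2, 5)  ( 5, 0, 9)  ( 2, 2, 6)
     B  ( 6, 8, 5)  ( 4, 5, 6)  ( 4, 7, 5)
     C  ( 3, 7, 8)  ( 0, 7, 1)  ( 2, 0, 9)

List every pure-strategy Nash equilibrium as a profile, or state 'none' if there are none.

PSNE = {(B,P,Z)}

(A,P,X): not NE [P1→C gives 10>9]
(A,P,Y): not NE [P1→C gives 9>5; P2→R gives 9>3; P3→X gives 6>1]
(A,P,Z): not NE [P1→B gives 6>2; P3→X gives 6>5]
(A,Q,X): not NE [P2→P gives 5>0; P3→Z gives 9>5]
(A,Q,Y): not NE [P1→C gives 8>6; P2→R gives 9>3]
(A,Q,Z): not NE [P2→R gives 2>0]
(A,R,X): not NE [P2→P gives 5>1; P3→Y gives 8>0]
(A,R,Y): not NE [P1→C gives 7>1]
(A,R,Z): not NE [P1→B gives 4>2; P3→Y gives 8>6]
(B,P,X): not NE [P1→C gives 10>3; P2→Q gives 4>1]
(B,P,Y): not NE [P1→C gives 9>5; P3→Z gives 5>1]
(B,P,Z): NE
(B,Q,X): not NE [P1→A gives 6>1]
(B,Q,Y): not NE [P1→C gives 8>2; P2→P gives 9>6; P3→X gives 7>3]
(B,Q,Z): not NE [P1→A gives 5>4; P2→P gives 8>5; P3→X gives 7>6]
(B,R,X): not NE [P2→Q gives 4>2]
(B,R,Y): not NE [P1→C gives 7>1; P2→P gives 9>2; P3→X gives 7>3]
(B,R,Z): not NE [P2→P gives 8>7; P3→X gives 7>5]
(C,P,X): not NE [P2→R gives 9>1]
(C,P,Y): not NE [P3→X gives 9>6]
(C,P,Z): not NE [P1→B gives 6>3; P3→X gives 9>8]
(C,Q,X): not NE [P1→A gives 6>4; P2→R gives 9>0]
(C,Q,Y): not NE [P2→P gives 3>0; P3→X gives 8>7]
(C,Q,Z): not NE [P1→A gives 5>0; P3→X gives 8>1]
(C,R,X): not NE [P3→Z gives 9>5]
(C,R,Y): not NE [P2→P gives 3>1; P3→Z gives 9>3]
(C,R,Z): not NE [P1→B gives 4>2; P2→Q gives 7>0]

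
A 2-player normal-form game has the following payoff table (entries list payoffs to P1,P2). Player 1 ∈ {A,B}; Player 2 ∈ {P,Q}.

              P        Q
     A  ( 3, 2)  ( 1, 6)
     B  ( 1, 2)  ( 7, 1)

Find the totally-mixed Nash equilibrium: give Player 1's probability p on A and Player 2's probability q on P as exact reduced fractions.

P1 indiff ⇒ q·3+(1-q)·1 = q·1+(1-q)·7 ⇒ q(2) = (1-q)(6) ⇒ q = 3/4
P2 indiff ⇒ p·2+(1-p)·2 = p·6+(1-p)·1 ⇒ p(-4) = (1-p)(-1) ⇒ p = 1/5

P1 mixes 1/5 on A; P2 mixes 3/4 on P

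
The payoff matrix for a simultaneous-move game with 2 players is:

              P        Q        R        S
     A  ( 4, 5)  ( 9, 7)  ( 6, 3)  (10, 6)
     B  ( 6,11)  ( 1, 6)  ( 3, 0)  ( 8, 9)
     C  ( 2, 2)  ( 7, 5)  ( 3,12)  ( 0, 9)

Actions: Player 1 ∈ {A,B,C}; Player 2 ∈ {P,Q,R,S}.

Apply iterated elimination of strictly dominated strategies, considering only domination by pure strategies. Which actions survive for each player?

P1 drop C (A beats it: P:4>2 Q:9>7 R:6>3 S:10>0)
P2 drop R (P beats it: A:5>3 B:11>0)
P1→{A,B} P2→{P,Q,S}

Survivors P1:{A,B} P2:{P,Q,S}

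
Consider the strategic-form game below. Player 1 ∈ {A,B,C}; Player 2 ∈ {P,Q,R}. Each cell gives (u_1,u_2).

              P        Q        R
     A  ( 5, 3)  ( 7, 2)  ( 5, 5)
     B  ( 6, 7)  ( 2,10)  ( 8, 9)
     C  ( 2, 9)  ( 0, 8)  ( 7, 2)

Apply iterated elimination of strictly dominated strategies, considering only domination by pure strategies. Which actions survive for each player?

IESDS → P1:{A,B} P2:{Q,R}

P1 drop C (B beats it: P:6>2 Q:2>0 R:8>7)
P2 drop P (R beats it: A:5>3 B:9>7)
P1→{A,B} P2→{Q,R}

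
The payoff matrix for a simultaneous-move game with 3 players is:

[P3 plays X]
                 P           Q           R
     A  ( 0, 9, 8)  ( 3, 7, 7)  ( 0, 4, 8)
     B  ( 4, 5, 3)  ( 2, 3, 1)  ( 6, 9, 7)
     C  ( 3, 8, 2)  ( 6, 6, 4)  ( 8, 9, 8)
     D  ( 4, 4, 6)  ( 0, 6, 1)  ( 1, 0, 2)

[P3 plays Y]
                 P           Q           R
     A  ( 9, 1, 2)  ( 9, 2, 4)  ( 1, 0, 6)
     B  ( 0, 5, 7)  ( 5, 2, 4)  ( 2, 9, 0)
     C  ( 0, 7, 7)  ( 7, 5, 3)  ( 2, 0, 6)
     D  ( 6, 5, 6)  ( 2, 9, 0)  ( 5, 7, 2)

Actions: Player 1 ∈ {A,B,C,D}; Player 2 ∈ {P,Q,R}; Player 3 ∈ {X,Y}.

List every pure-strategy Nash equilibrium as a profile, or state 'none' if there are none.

(A,P,X): not NE [P1→D gives 4>0]
(A,P,Y): not NE [P2→Q gives 2>1; P3→X gives 8>2]
(A,Q,X): not NE [P1→C gives 6>3; P2→P gives 9>7]
(A,Q,Y): not NE [P3→X gives 7>4]
(A,R,X): not NE [P1→C gives 8>0; P2→P gives 9>4]
(A,R,Y): not NE [P1→D gives 5>1; P2→Q gives 2>0; P3→X gives 8>6]
(B,P,X): not NE [P2→R gives 9>5; P3→Y gives 7>3]
(B,P,Y): not NE [P1→A gives 9>0; P2→R gives 9>5]
(B,Q,X): not NE [P1→C gives 6>2; P2→R gives 9>3; P3→Y gives 4>1]
(B,Q,Y): not NE [P1→A gives 9>5; P2→R gives 9>2]
(B,R,X): not NE [P1→C gives 8>6]
(B,R,Y): not NE [P1→D gives 5>2; P3→X gives 7>0]
(C,P,X): not NE [P1→D gives 4>3; P2→R gives 9>8; P3→Y gives 7>2]
(C,P,Y): not NE [P1→A gives 9>0]
(C,Q,X): not NE [P2→R gives 9>6]
(C,Q,Y): not NE [P1→A gives 9>7; P2→P gives 7>5; P3→X gives 4>3]
(C,R,X): NE
(C,R,Y): not NE [P1→D gives 5>2; P2→P gives 7>0; P3→X gives 8>6]
(D,P,X): not NE [P2→Q gives 6>4]
(D,P,Y): not NE [P1→A gives 9>6; P2→Q gives 9>5]
(D,Q,X): not NE [P1→C gives 6>0]
(D,Q,Y): not NE [P1→A gives 9>2; P3→X gives 1>0]
(D,R,X): not NE [P1→C gives 8>1; P2→Q gives 6>0]
(D,R,Y): not NE [P2→Q gives 9>7]

PSNE = {(C,R,X)}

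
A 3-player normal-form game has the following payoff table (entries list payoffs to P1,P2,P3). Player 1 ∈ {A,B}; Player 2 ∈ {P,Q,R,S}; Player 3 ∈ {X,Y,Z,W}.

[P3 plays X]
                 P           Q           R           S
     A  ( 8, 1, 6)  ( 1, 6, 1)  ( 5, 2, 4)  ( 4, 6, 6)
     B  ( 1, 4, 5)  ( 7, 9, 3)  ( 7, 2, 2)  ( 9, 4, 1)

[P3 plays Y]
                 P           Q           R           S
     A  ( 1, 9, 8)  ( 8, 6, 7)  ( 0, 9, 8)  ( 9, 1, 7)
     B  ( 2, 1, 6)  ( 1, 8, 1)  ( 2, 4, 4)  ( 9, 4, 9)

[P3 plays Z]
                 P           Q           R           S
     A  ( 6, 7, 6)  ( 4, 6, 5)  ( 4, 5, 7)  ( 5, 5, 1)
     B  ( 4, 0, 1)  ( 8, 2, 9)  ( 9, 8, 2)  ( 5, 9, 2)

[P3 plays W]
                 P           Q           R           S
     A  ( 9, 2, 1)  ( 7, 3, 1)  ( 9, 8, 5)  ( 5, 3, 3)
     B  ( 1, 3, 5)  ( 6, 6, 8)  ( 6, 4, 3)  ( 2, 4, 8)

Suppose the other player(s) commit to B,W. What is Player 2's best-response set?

u_2(P vs B,W) = 3
u_2(Q vs B,W) = 6
u_2(R vs B,W) = 4
u_2(S vs B,W) = 4
max payoff 6 at {Q}

BR_2 = {Q}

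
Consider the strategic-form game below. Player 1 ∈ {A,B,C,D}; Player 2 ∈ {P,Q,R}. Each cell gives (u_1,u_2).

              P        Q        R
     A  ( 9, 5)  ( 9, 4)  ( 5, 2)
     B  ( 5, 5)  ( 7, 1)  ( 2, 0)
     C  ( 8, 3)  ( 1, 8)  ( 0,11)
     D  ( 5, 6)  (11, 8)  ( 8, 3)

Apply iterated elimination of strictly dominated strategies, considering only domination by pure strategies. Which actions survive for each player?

P1 drop B (A beats it: P:9>5 Q:9>7 R:5>2)
P1 drop C (A beats it: P:9>8 Q:9>1 R:5>0)
P2 drop R (P beats it: A:5>2 D:6>3)
P1→{A,D} P2→{P,Q}

Survivors P1:{A,D} P2:{P,Q}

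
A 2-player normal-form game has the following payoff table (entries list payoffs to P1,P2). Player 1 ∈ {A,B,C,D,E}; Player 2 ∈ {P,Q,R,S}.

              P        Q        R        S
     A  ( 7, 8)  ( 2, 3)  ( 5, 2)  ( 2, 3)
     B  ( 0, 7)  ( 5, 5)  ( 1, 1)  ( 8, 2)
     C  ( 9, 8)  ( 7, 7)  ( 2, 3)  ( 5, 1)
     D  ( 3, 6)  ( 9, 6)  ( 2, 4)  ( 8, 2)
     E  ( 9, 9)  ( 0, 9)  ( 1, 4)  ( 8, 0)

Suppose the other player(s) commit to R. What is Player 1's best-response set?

BR_1 = {A}

u_1(A vs R) = 5
u_1(B vs R) = 1
u_1(C vs R) = 2
u_1(D vs R) = 2
u_1(E vs R) = 1
max payoff 5 at {A}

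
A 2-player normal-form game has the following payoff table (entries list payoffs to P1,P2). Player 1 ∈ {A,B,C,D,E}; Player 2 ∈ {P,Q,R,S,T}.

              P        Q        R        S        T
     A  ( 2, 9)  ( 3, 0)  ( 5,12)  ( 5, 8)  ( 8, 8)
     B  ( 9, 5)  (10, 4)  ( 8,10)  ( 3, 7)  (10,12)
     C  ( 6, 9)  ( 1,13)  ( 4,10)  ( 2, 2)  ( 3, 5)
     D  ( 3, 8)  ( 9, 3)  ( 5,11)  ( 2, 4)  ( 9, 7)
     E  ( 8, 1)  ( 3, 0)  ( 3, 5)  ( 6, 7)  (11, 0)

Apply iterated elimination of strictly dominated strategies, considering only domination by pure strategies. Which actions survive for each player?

Survivors P1:{A,B,E} P2:{R,S,T}

P1 drop C (B beats it: P:9>6 Q:10>1 R:8>4 S:3>2 T:10>3)
P1 drop D (B beats it: P:9>3 Q:10>9 R:8>5 S:3>2 T:10>9)
P2 drop P (R beats it: A:12>9 B:10>5 E:5>1)
P2 drop Q (R beats it: A:12>0 B:10>4 E:5>0)
P1→{A,B,E} P2→{R,S,T}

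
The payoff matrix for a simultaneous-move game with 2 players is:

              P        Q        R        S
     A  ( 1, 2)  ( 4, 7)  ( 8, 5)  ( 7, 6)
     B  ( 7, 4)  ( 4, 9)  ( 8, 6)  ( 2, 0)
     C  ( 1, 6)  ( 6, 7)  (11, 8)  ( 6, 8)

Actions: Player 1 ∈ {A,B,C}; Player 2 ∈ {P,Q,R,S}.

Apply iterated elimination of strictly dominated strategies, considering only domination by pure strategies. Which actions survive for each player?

P2 drop P (Q beats it: A:7>2 B:9>4 C:7>6)
P1 drop B (C beats it: Q:6>4 R:11>8 S:6>2)
P1→{A,C} P2→{Q,R,S}

IESDS → P1:{A,C} P2:{Q,R,S}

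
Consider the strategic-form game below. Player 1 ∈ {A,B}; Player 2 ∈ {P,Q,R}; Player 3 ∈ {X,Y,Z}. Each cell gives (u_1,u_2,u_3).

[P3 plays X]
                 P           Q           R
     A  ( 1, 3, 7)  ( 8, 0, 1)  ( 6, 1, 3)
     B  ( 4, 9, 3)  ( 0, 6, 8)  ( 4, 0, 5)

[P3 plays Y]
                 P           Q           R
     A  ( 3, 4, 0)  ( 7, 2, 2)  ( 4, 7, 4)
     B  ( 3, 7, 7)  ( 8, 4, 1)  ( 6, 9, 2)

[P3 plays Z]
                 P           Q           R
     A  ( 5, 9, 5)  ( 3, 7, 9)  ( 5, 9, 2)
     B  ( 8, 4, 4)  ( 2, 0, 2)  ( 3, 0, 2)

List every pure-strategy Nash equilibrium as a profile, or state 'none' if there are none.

PSNE: ∅

(A,P,X): not NE [P1→B gives 4>1]
(A,P,Y): not NE [P2→R gives 7>4; P3→X gives 7>0]
(A,P,Z): not NE [P1→B gives 8>5; P3→X gives 7>5]
(A,Q,X): not NE [P2→P gives 3>0; P3→Z gives 9>1]
(A,Q,Y): not NE [P1→B gives 8>7; P2→R gives 7>2; P3→Z gives 9>2]
(A,Q,Z): not NE [P2→R gives 9>7]
(A,R,X): not NE [P2→P gives 3>1; P3→Y gives 4>3]
(A,R,Y): not NE [P1→B gives 6>4]
(A,R,Z): not NE [P3→Y gives 4>2]
(B,P,X): not NE [P3→Y gives 7>3]
(B,P,Y): not NE [P2→R gives 9>7]
(B,P,Z): not NE [P3→Y gives 7>4]
(B,Q,X): not NE [P1→A gives 8>0; P2→P gives 9>6]
(B,Q,Y): not NE [P2→R gives 9>4; P3→X gives 8>1]
(B,Q,Z): not NE [P1→A gives 3>2; P2→P gives 4>0; P3→X gives 8>2]
(B,R,X): not NE [P1→A gives 6>4; P2→P gives 9>0]
(B,R,Y): not NE [P3→X gives 5>2]
(B,R,Z): not NE [P1→A gives 5>3; P2→P gives 4>0; P3→X gives 5>2]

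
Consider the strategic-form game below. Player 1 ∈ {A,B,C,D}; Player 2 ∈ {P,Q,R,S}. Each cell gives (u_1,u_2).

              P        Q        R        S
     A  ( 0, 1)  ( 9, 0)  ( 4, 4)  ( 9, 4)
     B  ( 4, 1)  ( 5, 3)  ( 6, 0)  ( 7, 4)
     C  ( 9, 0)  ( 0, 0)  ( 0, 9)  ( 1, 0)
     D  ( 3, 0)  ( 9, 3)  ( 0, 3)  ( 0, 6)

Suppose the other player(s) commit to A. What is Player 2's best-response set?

u_2(P vs A) = 1
u_2(Q vs A) = 0
u_2(R vs A) = 4
u_2(S vs A) = 4
max payoff 4 at {R,S}

P2 best: {R,S}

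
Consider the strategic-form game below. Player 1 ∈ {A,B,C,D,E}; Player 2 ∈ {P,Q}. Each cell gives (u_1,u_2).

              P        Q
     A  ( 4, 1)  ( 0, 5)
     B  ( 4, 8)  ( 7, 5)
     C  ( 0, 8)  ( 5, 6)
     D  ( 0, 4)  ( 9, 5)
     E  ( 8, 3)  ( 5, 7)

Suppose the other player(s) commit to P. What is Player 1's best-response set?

u_1(A vs P) = 4
u_1(B vs P) = 4
u_1(C vs P) = 0
u_1(D vs P) = 0
u_1(E vs P) = 8
max payoff 8 at {E}

argmax u_1 = {E}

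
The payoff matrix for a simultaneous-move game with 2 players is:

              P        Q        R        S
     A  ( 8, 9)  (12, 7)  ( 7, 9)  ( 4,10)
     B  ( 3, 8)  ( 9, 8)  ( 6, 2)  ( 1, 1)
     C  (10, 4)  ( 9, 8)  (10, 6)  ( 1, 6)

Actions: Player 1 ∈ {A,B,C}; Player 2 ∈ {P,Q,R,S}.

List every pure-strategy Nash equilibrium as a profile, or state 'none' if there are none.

PSNE = {(A,S)}

(A,P): not NE [P1→C gives 10>8; P2→S gives 10>9]
(A,Q): not NE [P2→S gives 10>7]
(A,R): not NE [P1→C gives 10>7; P2→S gives 10>9]
(A,S): NE
(B,P): not NE [P1→C gives 10>3]
(B,Q): not NE [P1→A gives 12>9]
(B,R): not NE [P1→C gives 10>6; P2→Q gives 8>2]
(B,S): not NE [P1→A gives 4>1; P2→Q gives 8>1]
(C,P): not NE [P2→Q gives 8>4]
(C,Q): not NE [P1→A gives 12>9]
(C,R): not NE [P2→Q gives 8>6]
(C,S): not NE [P1→A gives 4>1; P2→Q gives 8>6]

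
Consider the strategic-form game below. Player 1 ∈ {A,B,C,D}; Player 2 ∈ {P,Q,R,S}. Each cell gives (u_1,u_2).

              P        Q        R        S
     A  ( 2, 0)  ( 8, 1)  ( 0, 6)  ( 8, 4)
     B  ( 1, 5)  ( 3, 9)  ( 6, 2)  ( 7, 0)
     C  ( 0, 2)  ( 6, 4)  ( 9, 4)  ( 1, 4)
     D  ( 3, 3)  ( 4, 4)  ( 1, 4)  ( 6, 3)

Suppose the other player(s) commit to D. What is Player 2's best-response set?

u_2(P vs D) = 3
u_2(Q vs D) = 4
u_2(R vs D) = 4
u_2(S vs D) = 3
max payoff 4 at {Q,R}

BR_2 = {Q,R}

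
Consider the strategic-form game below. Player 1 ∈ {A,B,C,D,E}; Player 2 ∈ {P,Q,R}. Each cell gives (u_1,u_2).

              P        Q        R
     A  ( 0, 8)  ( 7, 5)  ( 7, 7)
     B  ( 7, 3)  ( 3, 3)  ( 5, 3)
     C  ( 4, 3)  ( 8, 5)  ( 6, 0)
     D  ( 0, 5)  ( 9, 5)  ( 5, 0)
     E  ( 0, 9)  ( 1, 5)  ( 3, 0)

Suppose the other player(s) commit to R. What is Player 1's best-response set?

P1 best: {A}

u_1(A vs R) = 7
u_1(B vs R) = 5
u_1(C vs R) = 6
u_1(D vs R) = 5
u_1(E vs R) = 3
max payoff 7 at {A}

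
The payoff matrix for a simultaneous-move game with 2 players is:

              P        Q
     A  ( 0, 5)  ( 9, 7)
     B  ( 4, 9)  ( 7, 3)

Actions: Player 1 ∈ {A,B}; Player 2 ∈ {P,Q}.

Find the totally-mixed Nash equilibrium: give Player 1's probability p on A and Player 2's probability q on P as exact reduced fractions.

P1 indiff ⇒ q·0+(1-q)·9 = q·4+(1-q)·7 ⇒ q(-4) = (1-q)(-2) ⇒ q = 1/3
P2 indiff ⇒ p·5+(1-p)·9 = p·7+(1-p)·3 ⇒ p(-2) = (1-p)(-6) ⇒ p = 3/4

p=3/4, q=1/3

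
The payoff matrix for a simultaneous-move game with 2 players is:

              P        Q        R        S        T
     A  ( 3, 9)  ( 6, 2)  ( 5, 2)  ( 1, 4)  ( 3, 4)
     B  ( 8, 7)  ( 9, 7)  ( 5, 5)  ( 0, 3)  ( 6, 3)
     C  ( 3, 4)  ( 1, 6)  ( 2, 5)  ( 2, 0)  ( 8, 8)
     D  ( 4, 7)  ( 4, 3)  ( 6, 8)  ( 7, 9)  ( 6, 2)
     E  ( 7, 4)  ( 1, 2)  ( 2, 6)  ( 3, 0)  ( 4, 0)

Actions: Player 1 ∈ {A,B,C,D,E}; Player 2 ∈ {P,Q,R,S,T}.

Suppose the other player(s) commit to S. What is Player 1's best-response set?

u_1(A vs S) = 1
u_1(B vs S) = 0
u_1(C vs S) = 2
u_1(D vs S) = 7
u_1(E vs S) = 3
max payoff 7 at {D}

BR_1 = {D}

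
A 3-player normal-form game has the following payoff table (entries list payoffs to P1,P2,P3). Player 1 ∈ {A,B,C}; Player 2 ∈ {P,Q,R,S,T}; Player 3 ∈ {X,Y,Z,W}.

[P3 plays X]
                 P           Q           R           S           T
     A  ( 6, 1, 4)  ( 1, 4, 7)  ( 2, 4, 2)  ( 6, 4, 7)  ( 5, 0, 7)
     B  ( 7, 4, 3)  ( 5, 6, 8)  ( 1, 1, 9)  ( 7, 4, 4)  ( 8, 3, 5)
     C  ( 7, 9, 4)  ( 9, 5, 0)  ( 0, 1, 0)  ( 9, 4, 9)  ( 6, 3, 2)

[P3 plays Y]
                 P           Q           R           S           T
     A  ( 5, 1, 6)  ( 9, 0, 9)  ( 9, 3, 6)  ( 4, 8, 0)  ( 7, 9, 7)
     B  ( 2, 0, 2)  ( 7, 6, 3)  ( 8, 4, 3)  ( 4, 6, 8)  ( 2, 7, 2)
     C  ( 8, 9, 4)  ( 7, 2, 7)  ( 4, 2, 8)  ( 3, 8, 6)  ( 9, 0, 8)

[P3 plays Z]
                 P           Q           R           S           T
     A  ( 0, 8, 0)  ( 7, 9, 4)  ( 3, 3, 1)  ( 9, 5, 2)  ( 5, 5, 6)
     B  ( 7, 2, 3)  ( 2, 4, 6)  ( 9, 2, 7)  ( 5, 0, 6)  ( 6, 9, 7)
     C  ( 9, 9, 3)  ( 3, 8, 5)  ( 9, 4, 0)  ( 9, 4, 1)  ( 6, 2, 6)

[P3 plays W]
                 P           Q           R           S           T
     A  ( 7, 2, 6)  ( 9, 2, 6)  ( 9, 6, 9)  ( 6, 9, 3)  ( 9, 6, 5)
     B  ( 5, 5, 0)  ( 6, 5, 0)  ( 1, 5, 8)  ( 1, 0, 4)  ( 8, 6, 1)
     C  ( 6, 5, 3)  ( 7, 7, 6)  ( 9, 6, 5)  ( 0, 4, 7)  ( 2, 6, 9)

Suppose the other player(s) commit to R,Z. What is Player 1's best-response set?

BR_1 = {B,C}

u_1(A vs R,Z) = 3
u_1(B vs R,Z) = 9
u_1(C vs R,Z) = 9
max payoff 9 at {B,C}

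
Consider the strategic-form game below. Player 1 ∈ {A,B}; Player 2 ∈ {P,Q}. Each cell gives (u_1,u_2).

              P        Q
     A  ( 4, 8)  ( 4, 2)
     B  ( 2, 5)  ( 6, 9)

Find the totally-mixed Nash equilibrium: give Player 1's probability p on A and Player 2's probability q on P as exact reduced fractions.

P1 indiff ⇒ q·4+(1-q)·4 = q·2+(1-q)·6 ⇒ q(2) = (1-q)(2) ⇒ q = 1/2
P2 indiff ⇒ p·8+(1-p)·5 = p·2+(1-p)·9 ⇒ p(6) = (1-p)(4) ⇒ p = 2/5

p=2/5, q=1/2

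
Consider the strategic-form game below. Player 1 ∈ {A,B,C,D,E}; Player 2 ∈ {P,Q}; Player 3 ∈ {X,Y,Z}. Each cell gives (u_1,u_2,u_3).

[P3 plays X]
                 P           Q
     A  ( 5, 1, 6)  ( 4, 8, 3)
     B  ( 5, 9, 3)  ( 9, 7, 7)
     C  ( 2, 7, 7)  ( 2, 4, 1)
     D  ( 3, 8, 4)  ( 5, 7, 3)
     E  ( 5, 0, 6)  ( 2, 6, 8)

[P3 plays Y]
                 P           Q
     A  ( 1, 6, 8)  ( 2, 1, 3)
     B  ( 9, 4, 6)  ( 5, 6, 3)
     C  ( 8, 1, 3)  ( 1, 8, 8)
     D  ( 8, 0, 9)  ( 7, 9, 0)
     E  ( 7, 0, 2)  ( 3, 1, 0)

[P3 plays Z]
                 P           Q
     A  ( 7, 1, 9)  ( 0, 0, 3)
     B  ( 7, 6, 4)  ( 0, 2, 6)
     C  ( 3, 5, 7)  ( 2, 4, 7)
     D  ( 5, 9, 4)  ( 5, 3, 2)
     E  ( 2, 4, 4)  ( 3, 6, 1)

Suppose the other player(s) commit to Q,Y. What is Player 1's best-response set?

P1 best: {D}

u_1(A vs Q,Y) = 2
u_1(B vs Q,Y) = 5
u_1(C vs Q,Y) = 1
u_1(D vs Q,Y) = 7
u_1(E vs Q,Y) = 3
max payoff 7 at {D}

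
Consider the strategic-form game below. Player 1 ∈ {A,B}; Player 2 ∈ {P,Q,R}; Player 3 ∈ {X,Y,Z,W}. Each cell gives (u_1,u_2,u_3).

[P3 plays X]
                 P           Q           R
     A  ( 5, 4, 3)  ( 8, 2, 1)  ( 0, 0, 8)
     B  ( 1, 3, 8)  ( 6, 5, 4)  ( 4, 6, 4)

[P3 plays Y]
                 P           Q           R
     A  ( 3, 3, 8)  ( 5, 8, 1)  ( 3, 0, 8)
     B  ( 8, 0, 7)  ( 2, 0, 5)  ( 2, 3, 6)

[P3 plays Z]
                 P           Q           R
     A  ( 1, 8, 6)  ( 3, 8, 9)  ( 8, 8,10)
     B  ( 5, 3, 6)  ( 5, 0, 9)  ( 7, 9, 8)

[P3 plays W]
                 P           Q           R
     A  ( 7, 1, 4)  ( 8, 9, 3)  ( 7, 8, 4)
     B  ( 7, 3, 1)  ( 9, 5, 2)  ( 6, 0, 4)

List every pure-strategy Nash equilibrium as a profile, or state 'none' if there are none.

Nash profiles: (A,R,Z)

(A,P,X): not NE [P3→Y gives 8>3]
(A,P,Y): not NE [P1→B gives 8>3; P2→Q gives 8>3]
(A,P,Z): not NE [P1→B gives 5>1; P3→Y gives 8>6]
(A,P,W): not NE [P2→Q gives 9>1; P3→Y gives 8>4]
(A,Q,X): not NE [P2→P gives 4>2; P3→Z gives 9>1]
(A,Q,Y): not NE [P3→Z gives 9>1]
(A,Q,Z): not NE [P1→B gives 5>3]
(A,Q,W): not NE [P1→B gives 9>8; P3→Z gives 9>3]
(A,R,X): not NE [P1→B gives 4>0; P2→P gives 4>0; P3→Z gives 10>8]
(A,R,Y): not NE [P2→Q gives 8>0; P3→Z gives 10>8]
(A,R,Z): NE
(A,R,W): not NE [P2→Q gives 9>8; P3→Z gives 10>4]
(B,P,X): not NE [P1→A gives 5>1; P2→R gives 6>3]
(B,P,Y): not NE [P2→R gives 3>0; P3→X gives 8>7]
(B,P,Z): not NE [P2→R gives 9>3; P3→X gives 8>6]
(B,P,W): not NE [P2→Q gives 5>3; P3→X gives 8>1]
(B,Q,X): not NE [P1→A gives 8>6; P2→R gives 6>5; P3→Z gives 9>4]
(B,Q,Y): not NE [P1→A gives 5>2; P2→R gives 3>0; P3→Z gives 9>5]
(B,Q,Z): not NE [P2→R gives 9>0]
(B,Q,W): not NE [P3→Z gives 9>2]
(B,R,X): not NE [P3→Z gives 8>4]
(B,R,Y): not NE [P1→A gives 3>2; P3→Z gives 8>6]
(B,R,Z): not NE [P1→A gives 8>7]
(B,R,W): not NE [P1→A gives 7>6; P2→Q gives 5>0; P3→Z gives 8>4]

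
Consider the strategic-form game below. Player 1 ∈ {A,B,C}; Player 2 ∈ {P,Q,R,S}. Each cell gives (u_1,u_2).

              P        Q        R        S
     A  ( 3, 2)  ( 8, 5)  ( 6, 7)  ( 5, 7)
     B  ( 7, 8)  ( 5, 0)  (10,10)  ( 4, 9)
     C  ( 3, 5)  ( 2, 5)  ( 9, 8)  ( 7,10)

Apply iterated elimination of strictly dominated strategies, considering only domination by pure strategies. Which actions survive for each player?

P2 drop P (R beats it: A:7>2 B:10>8 C:8>5)
P2 drop Q (R beats it: A:7>5 B:10>0 C:8>5)
P1 drop A (C beats it: R:9>6 S:7>5)
P1→{B,C} P2→{R,S}

IESDS → P1:{B,C} P2:{R,S}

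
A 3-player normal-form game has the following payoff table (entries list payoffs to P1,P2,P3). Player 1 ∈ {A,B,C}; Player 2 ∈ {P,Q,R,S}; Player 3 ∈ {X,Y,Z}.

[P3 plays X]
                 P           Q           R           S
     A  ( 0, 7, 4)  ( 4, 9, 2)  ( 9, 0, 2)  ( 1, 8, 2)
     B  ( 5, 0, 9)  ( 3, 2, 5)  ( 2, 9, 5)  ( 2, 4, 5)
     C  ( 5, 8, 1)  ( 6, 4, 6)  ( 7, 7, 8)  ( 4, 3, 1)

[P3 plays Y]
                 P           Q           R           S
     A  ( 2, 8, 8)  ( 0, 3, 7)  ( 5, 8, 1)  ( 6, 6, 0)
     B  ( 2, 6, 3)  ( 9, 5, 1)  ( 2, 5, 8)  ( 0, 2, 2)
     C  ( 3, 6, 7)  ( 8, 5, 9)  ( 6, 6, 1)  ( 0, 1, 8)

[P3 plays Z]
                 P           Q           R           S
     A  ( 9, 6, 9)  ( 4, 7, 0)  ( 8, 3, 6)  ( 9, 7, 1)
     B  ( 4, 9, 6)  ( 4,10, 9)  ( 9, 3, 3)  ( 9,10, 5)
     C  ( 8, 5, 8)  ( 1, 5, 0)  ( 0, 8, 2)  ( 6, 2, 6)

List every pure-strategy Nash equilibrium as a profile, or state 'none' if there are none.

Nash profiles: (B,Q,Z), (B,S,Z)

(A,P,X): not NE [P1→C gives 5>0; P2→Q gives 9>7; P3→Z gives 9>4]
(A,P,Y): not NE [P1→C gives 3>2; P3→Z gives 9>8]
(A,P,Z): not NE [P2→S gives 7>6]
(A,Q,X): not NE [P1→C gives 6>4; P3→Y gives 7>2]
(A,Q,Y): not NE [P1→B gives 9>0; P2→R gives 8>3]
(A,Q,Z): not NE [P3→Y gives 7>0]
(A,R,X): not NE [P2→Q gives 9>0; P3→Z gives 6>2]
(A,R,Y): not NE [P1→C gives 6>5; P3→Z gives 6>1]
(A,R,Z): not NE [P1→B gives 9>8; P2→S gives 7>3]
(A,S,X): not NE [P1→C gives 4>1; P2→Q gives 9>8]
(A,S,Y): not NE [P2→R gives 8>6; P3→X gives 2>0]
(A,S,Z): not NE [P3→X gives 2>1]
(B,P,X): not NE [P2→R gives 9>0]
(B,P,Y): not NE [P1→C gives 3>2; P3→X gives 9>3]
(B,P,Z): not NE [P1→A gives 9>4; P2→S gives 10>9; P3→X gives 9>6]
(B,Q,X): not NE [P1→C gives 6>3; P2→R gives 9>2; P3→Z gives 9>5]
(B,Q,Y): not NE [P2→P gives 6>5; P3→Z gives 9>1]
(B,Q,Z): NE
(B,R,X): not NE [P1→A gives 9>2; P3→Y gives 8>5]
(B,R,Y): not NE [P1→C gives 6>2; P2→P gives 6>5]
(B,R,Z): not NE [P2→S gives 10>3; P3→Y gives 8>3]
(B,S,X): not NE [P1→C gives 4>2; P2→R gives 9>4]
(B,S,Y): not NE [P1→A gives 6>0; P2→P gives 6>2; P3→Z gives 5>2]
(B,S,Z): NE
(C,P,X): not NE [P3→Z gives 8>1]
(C,P,Y): not NE [P3→Z gives 8>7]
(C,P,Z): not NE [P1→A gives 9>8; P2→R gives 8>5]
(C,Q,X): not NE [P2→P gives 8>4; P3→Y gives 9>6]
(C,Q,Y): not NE [P1→B gives 9>8; P2→R gives 6>5]
(C,Q,Z): not NE [P1→B gives 4>1; P2→R gives 8>5; P3→Y gives 9>0]
(C,R,X): not NE [P1→A gives 9>7; P2→P gives 8>7]
(C,R,Y): not NE [P3→X gives 8>1]
(C,R,Z): not NE [P1→B gives 9>0; P3→X gives 8>2]
(C,S,X): not NE [P2→P gives 8>3; P3→Y gives 8>1]
(C,S,Y): not NE [P1→A gives 6>0; P2→R gives 6>1]
(C,S,Z): not NE [P1→B gives 9>6; P2→R gives 8>2; P3→Y gives 8>6]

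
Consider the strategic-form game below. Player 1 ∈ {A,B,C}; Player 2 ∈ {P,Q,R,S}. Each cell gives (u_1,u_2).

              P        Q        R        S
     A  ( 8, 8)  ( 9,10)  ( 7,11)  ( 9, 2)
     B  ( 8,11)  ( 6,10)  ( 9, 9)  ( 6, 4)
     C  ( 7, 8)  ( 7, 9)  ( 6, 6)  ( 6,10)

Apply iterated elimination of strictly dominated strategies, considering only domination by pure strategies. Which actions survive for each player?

P1 drop C (A beats it: P:8>7 Q:9>7 R:7>6 S:9>6)
P2 drop S (P beats it: A:8>2 B:11>4)
P1→{A,B} P2→{P,Q,R}

IESDS → P1:{A,B} P2:{P,Q,R}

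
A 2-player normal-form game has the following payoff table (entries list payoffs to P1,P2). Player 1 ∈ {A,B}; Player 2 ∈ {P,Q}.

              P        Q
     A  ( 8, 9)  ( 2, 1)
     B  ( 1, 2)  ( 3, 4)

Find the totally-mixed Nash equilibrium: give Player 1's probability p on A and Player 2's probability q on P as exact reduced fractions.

p=1/5, q=1/8

P1 indiff ⇒ q·8+(1-q)·2 = q·1+(1-q)·3 ⇒ q(7) = (1-q)(1) ⇒ q = 1/8
P2 indiff ⇒ p·9+(1-p)·2 = p·1+(1-p)·4 ⇒ p(8) = (1-p)(2) ⇒ p = 1/5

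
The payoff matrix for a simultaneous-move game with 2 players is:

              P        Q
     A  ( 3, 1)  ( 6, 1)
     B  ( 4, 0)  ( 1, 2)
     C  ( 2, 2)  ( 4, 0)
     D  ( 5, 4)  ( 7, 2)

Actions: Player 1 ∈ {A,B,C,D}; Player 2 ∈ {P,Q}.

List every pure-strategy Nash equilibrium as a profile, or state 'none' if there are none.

(A,P): not NE [P1→D gives 5>3]
(A,Q): not NE [P1→D gives 7>6]
(B,P): not NE [P1→D gives 5>4; P2→Q gives 2>0]
(B,Q): not NE [P1→D gives 7>1]
(C,P): not NE [P1→D gives 5>2]
(C,Q): not NE [P1→D gives 7>4; P2→P gives 2>0]
(D,P): NE
(D,Q): not NE [P2→P gives 4>2]

PSNE = {(D,P)}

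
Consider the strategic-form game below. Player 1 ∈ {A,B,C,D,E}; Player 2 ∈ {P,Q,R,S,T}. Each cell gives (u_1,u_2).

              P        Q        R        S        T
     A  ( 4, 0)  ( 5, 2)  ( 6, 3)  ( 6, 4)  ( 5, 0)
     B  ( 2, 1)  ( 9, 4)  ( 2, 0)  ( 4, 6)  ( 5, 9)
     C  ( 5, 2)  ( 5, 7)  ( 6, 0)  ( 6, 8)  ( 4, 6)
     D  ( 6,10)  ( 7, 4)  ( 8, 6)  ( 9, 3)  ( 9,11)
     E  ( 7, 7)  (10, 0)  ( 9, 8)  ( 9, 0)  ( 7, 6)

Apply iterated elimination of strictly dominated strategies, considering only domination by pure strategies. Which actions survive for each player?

P1 drop A (D beats it: P:6>4 Q:7>5 R:8>6 S:9>6 T:9>5)
P1 drop B (E beats it: P:7>2 Q:10>9 R:9>2 S:9>4 T:7>5)
P1 drop C (D beats it: P:6>5 Q:7>5 R:8>6 S:9>6 T:9>4)
P2 drop Q (P beats it: D:10>4 E:7>0)
P2 drop S (P beats it: D:10>3 E:7>0)
P1→{D,E} P2→{P,R,T}

Remaining: P1:{D,E} P2:{P,R,T}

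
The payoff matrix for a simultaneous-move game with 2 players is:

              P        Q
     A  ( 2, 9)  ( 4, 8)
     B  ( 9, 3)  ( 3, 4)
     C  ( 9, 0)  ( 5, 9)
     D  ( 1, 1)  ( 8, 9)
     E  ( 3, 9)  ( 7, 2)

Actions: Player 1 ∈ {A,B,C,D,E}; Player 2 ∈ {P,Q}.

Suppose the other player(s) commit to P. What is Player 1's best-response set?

u_1(A vs P) = 2
u_1(B vs P) = 9
u_1(C vs P) = 9
u_1(D vs P) = 1
u_1(E vs P) = 3
max payoff 9 at {B,C}

argmax u_1 = {B,C}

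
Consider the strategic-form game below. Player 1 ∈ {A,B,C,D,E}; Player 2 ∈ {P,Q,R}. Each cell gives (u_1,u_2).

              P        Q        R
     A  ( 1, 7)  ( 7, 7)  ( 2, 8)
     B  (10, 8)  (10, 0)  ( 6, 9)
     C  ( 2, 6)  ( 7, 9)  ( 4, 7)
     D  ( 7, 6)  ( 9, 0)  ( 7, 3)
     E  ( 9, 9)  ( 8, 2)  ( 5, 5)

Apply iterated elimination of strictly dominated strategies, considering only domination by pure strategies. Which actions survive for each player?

Survivors P1:{B,D} P2:{P,R}

P1 drop A (B beats it: P:10>1 Q:10>7 R:6>2)
P1 drop C (B beats it: P:10>2 Q:10>7 R:6>4)
P1 drop E (B beats it: P:10>9 Q:10>8 R:6>5)
P2 drop Q (P beats it: B:8>0 D:6>0)
P1→{B,D} P2→{P,R}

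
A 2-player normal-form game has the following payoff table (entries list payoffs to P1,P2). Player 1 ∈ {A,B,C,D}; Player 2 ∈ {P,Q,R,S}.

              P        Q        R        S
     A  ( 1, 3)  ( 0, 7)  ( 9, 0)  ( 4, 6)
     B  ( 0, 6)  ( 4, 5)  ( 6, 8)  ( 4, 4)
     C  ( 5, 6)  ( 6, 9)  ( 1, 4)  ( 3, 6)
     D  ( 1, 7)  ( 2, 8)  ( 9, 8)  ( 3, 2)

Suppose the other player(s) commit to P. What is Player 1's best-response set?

BR_1 = {C}

u_1(A vs P) = 1
u_1(B vs P) = 0
u_1(C vs P) = 5
u_1(D vs P) = 1
max payoff 5 at {C}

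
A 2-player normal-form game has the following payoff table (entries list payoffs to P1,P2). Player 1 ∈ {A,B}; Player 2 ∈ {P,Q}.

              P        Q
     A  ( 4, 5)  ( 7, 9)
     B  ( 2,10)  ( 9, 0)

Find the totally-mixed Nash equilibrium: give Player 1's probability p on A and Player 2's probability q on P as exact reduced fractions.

P1 indiff ⇒ q·4+(1-q)·7 = q·2+(1-q)·9 ⇒ q(2) = (1-q)(2) ⇒ q = 1/2
P2 indiff ⇒ p·5+(1-p)·10 = p·9+(1-p)·0 ⇒ p(-4) = (1-p)(-10) ⇒ p = 5/7

(p,q) = (5/7, 1/2)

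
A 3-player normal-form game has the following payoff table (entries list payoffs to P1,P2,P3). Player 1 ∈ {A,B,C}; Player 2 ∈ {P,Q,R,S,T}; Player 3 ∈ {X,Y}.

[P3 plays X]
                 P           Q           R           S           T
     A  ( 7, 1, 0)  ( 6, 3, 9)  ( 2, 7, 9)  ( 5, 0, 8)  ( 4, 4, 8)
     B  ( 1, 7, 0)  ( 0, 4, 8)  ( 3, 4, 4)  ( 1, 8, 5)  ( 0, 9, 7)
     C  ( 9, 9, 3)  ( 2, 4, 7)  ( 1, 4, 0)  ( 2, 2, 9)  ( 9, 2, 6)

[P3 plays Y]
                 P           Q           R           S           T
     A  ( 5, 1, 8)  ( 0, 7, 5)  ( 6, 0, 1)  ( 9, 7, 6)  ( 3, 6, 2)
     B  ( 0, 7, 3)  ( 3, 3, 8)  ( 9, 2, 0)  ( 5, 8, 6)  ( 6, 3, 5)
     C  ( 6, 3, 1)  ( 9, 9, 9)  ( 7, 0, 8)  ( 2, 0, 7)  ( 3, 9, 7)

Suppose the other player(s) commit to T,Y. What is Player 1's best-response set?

argmax u_1 = {B}

u_1(A vs T,Y) = 3
u_1(B vs T,Y) = 6
u_1(C vs T,Y) = 3
max payoff 6 at {B}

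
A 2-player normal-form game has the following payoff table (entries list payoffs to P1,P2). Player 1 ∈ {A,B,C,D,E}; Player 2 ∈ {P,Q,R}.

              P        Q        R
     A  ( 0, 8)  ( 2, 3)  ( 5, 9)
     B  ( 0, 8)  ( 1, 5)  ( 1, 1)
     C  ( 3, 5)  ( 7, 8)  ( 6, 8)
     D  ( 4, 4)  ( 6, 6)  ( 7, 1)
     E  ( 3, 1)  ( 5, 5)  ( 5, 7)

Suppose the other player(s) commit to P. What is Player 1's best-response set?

BR_1 = {D}

u_1(A vs P) = 0
u_1(B vs P) = 0
u_1(C vs P) = 3
u_1(D vs P) = 4
u_1(E vs P) = 3
max payoff 4 at {D}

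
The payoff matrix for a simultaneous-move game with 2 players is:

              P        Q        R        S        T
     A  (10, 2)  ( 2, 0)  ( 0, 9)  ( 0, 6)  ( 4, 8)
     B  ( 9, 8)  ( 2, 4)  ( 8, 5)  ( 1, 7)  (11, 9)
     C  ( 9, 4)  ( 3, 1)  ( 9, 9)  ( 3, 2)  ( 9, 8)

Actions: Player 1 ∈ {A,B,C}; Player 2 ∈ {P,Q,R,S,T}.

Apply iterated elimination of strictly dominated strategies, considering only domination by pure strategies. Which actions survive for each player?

Survivors P1:{B,C} P2:{R,T}

P2 drop P (T beats it: A:8>2 B:9>8 C:8>4)
P1 drop A (C beats it: Q:3>2 R:9>0 S:3>0 T:9>4)
P2 drop Q (R beats it: B:5>4 C:9>1)
P2 drop S (T beats it: B:9>7 C:8>2)
P1→{B,C} P2→{R,T}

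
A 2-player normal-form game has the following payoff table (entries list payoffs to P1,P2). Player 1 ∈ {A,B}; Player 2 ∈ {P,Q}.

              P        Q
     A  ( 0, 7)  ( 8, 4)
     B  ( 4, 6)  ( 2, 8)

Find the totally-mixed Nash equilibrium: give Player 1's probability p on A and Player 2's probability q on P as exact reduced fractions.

(p,q) = (2/5, 3/5)

P1 indiff ⇒ q·0+(1-q)·8 = q·4+(1-q)·2 ⇒ q(-4) = (1-q)(-6) ⇒ q = 3/5
P2 indiff ⇒ p·7+(1-p)·6 = p·4+(1-p)·8 ⇒ p(3) = (1-p)(2) ⇒ p = 2/5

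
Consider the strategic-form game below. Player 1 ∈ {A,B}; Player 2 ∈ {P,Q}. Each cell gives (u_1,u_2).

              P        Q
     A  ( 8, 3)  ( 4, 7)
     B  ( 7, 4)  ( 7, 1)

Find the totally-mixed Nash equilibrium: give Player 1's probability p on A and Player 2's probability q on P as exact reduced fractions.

P1 indiff ⇒ q·8+(1-q)·4 = q·7+(1-q)·7 ⇒ q(1) = (1-q)(3) ⇒ q = 3/4
P2 indiff ⇒ p·3+(1-p)·4 = p·7+(1-p)·1 ⇒ p(-4) = (1-p)(-3) ⇒ p = 3/7

p=3/7, q=3/4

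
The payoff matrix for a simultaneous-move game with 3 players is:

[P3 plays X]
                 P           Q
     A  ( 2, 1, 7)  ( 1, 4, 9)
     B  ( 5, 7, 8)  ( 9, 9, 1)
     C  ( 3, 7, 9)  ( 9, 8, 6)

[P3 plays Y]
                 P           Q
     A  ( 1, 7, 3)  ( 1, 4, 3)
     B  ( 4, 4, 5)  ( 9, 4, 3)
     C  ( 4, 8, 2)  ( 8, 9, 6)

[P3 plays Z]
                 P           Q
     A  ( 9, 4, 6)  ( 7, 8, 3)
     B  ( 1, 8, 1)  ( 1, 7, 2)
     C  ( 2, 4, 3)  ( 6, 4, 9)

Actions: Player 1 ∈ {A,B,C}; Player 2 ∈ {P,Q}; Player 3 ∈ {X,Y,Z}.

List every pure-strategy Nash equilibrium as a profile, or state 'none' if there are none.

PSNE = {(B,Q,Y)}

(A,P,X): not NE [P1→B gives 5>2; P2→Q gives 4>1]
(A,P,Y): not NE [P1→C gives 4>1; P3→X gives 7>3]
(A,P,Z): not NE [P2→Q gives 8>4; P3→X gives 7>6]
(A,Q,X): not NE [P1→C gives 9>1]
(A,Q,Y): not NE [P1→B gives 9>1; P2→P gives 7>4; P3→X gives 9>3]
(A,Q,Z): not NE [P3→X gives 9>3]
(B,P,X): not NE [P2→Q gives 9>7]
(B,P,Y): not NE [P3→X gives 8>5]
(B,P,Z): not NE [P1→A gives 9>1; P3→X gives 8>1]
(B,Q,X): not NE [P3→Y gives 3>1]
(B,Q,Y): NE
(B,Q,Z): not NE [P1→A gives 7>1; P2→P gives 8>7; P3→Y gives 3>2]
(C,P,X): not NE [P1→B gives 5>3; P2→Q gives 8>7]
(C,P,Y): not NE [P2→Q gives 9>8; P3→X gives 9>2]
(C,P,Z): not NE [P1→A gives 9>2; P3→X gives 9>3]
(C,Q,X): not NE [P3→Z gives 9>6]
(C,Q,Y): not NE [P1→B gives 9>8; P3→Z gives 9>6]
(C,Q,Z): not NE [P1→A gives 7>6]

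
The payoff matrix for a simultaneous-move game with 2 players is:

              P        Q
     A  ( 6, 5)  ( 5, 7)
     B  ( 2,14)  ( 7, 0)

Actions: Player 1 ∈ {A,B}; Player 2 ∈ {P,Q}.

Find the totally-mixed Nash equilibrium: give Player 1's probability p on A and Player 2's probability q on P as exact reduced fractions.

P1 indiff ⇒ q·6+(1-q)·5 = q·2+(1-q)·7 ⇒ q(4) = (1-q)(2) ⇒ q = 1/3
P2 indiff ⇒ p·5+(1-p)·14 = p·7+(1-p)·0 ⇒ p(-2) = (1-p)(-14) ⇒ p = 7/8

P1 mixes 7/8 on A; P2 mixes 1/3 on P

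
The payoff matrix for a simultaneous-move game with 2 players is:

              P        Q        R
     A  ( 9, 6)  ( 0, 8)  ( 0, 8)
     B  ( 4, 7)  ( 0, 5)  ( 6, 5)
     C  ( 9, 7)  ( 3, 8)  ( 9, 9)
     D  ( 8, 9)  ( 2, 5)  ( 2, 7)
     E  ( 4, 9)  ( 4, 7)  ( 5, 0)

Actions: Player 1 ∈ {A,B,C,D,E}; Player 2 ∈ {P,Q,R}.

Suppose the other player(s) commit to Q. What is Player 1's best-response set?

BR_1 = {E}

u_1(A vs Q) = 0
u_1(B vs Q) = 0
u_1(C vs Q) = 3
u_1(D vs Q) = 2
u_1(E vs Q) = 4
max payoff 4 at {E}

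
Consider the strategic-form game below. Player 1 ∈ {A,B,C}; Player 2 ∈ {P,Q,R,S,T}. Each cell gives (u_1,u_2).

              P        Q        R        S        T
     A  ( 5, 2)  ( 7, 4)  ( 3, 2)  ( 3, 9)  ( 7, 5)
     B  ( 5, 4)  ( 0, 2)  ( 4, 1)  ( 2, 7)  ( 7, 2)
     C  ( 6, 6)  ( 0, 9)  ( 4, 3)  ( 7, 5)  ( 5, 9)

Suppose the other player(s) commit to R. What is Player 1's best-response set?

P1 best: {B,C}

u_1(A vs R) = 3
u_1(B vs R) = 4
u_1(C vs R) = 4
max payoff 4 at {B,C}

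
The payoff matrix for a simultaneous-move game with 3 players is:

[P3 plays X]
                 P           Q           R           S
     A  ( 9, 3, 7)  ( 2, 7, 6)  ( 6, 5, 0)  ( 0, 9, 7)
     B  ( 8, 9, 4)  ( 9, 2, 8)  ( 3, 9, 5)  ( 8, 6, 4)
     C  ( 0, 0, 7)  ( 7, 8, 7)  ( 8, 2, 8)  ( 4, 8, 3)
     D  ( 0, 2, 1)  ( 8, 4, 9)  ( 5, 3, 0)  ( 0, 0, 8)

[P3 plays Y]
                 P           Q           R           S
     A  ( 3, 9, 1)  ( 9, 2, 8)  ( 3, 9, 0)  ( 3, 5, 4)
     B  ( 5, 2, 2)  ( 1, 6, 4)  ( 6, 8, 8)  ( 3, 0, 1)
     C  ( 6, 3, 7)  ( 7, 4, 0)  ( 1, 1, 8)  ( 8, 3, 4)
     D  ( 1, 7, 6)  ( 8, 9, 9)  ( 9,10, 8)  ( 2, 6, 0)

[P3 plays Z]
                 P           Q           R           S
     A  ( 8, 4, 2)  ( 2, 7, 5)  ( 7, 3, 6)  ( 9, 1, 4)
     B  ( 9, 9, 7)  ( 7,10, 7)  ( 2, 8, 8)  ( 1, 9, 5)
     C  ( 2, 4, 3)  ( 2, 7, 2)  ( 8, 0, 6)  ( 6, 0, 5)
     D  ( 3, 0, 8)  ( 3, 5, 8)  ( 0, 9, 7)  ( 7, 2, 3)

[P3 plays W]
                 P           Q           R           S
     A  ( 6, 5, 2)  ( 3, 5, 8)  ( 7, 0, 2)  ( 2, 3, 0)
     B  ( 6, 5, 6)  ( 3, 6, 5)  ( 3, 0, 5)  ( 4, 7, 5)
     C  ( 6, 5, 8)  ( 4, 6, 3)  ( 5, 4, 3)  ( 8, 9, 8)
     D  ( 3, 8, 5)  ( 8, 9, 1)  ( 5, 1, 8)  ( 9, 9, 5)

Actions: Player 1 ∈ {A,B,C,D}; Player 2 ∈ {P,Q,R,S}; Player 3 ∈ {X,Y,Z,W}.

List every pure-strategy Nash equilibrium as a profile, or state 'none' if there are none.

(A,P,X): not NE [P2→S gives 9>3]
(A,P,Y): not NE [P1→C gives 6>3; P3→X gives 7>1]
(A,P,Z): not NE [P1→B gives 9>8; P2→Q gives 7>4; P3→X gives 7>2]
(A,P,W): not NE [P3→X gives 7>2]
(A,Q,X): not NE [P1→B gives 9>2; P2→S gives 9>7; P3→W gives 8>6]
(A,Q,Y): not NE [P2→R gives 9>2]
(A,Q,Z): not NE [P1→B gives 7>2; P3→W gives 8>5]
(A,Q,W): not NE [P1→D gives 8>3]
(A,R,X): not NE [P1→C gives 8>6; P2→S gives 9>5; P3→Z gives 6>0]
(A,R,Y): not NE [P1→D gives 9>3; P3→Z gives 6>0]
(A,R,Z): not NE [P1→C gives 8>7; P2→Q gives 7>3]
(A,R,W): not NE [P2→Q gives 5>0; P3→Z gives 6>2]
(A,S,X): not NE [P1→B gives 8>0]
(A,S,Y): not NE [P1→C gives 8>3; P2→R gives 9>5; P3→X gives 7>4]
(A,S,Z): not NE [P2→Q gives 7>1; P3→X gives 7>4]
(A,S,W): not NE [P1→D gives 9>2; P2→Q gives 5>3; P3→X gives 7>0]
(B,P,X): not NE [P1→A gives 9>8; P3→Z gives 7>4]
(B,P,Y): not NE [P1→C gives 6>5; P2→R gives 8>2; P3→Z gives 7>2]
(B,P,Z): not NE [P2→Q gives 10>9]
(B,P,W): not NE [P2→S gives 7>5; P3→Z gives 7>6]
(B,Q,X): not NE [P2→R gives 9>2]
(B,Q,Y): not NE [P1→A gives 9>1; P2→R gives 8>6; P3→X gives 8>4]
(B,Q,Z): not NE [P3→X gives 8>7]
(B,Q,W): not NE [P1→D gives 8>3; P2→S gives 7>6; P3→X gives 8>5]
(B,R,X): not NE [P1→C gives 8>3; P3→Z gives 8>5]
(B,R,Y): not NE [P1→D gives 9>6]
(B,R,Z): not NE [P1→C gives 8>2; P2→Q gives 10>8]
(B,R,W): not NE [P1→A gives 7>3; P2→S gives 7>0; P3→Z gives 8>5]
(B,S,X): not NE [P2→R gives 9>6; P3→W gives 5>4]
(B,S,Y): not NE [P1→C gives 8>3; P2→R gives 8>0; P3→W gives 5>1]
(B,S,Z): not NE [P1→A gives 9>1; P2→Q gives 10>9]
(B,S,W): not NE [P1→D gives 9>4]
(C,P,X): not NE [P1→A gives 9>0; P2→S gives 8>0; P3→W gives 8>7]
(C,P,Y): not NE [P2→Q gives 4>3; P3→W gives 8>7]
(C,P,Z): not NE [P1→B gives 9>2; P2→Q gives 7>4; P3→W gives 8>3]
(C,P,W): not NE [P2→S gives 9>5]
(C,Q,X): not NE [P1→B gives 9>7]
(C,Q,Y): not NE [P1→A gives 9>7; P3→X gives 7>0]
(C,Q,Z): not NE [P1→B gives 7>2; P3→X gives 7>2]
(C,Q,W): not NE [P1→D gives 8>4; P2→S gives 9>6; P3→X gives 7>3]
(C,R,X): not NE [P2→S gives 8>2]
(C,R,Y): not NE [P1→D gives 9>1; P2→Q gives 4>1]
(C,R,Z): not NE [P2→Q gives 7>0; P3→Y gives 8>6]
(C,R,W): not NE [P1→A gives 7>5; P2→S gives 9>4; P3→Y gives 8>3]
(C,S,X): not NE [P1→B gives 8>4; P3→W gives 8>3]
(C,S,Y): not NE [P2→Q gives 4>3; P3→W gives 8>4]
(C,S,Z): not NE [P1→A gives 9>6; P2→Q gives 7>0; P3→W gives 8>5]
(C,S,W): not NE [P1→D gives 9>8]
(D,P,X): not NE [P1→A gives 9>0; P2→Q gives 4>2; P3→Z gives 8>1]
(D,P,Y): not NE [P1→C gives 6>1; P2→R gives 10>7; P3→Z gives 8>6]
(D,P,Z): not NE [P1→B gives 9>3; P2→R gives 9>0]
(D,P,W): not NE [P1→C gives 6>3; P2→S gives 9>8; P3→Z gives 8>5]
(D,Q,X): not NE [P1→B gives 9>8]
(D,Q,Y): not NE [P1→A gives 9>8; P2→R gives 10>9]
(D,Q,Z): not NE [P1→B gives 7>3; P2→R gives 9>5; P3→Y gives 9>8]
(D,Q,W): not NE [P3→Y gives 9>1]
(D,R,X): not NE [P1→C gives 8>5; P2→Q gives 4>3; P3→W gives 8>0]
(D,R,Y): NE
(D,R,Z): not NE [P1→C gives 8>0; P3→W gives 8>7]
(D,R,W): not NE [P1→A gives 7>5; P2→S gives 9>1]
(D,S,X): not NE [P1→B gives 8>0; P2→Q gives 4>0]
(D,S,Y): not NE [P1→C gives 8>2; P2→R gives 10>6; P3→X gives 8>0]
(D,S,Z): not NE [P1→A gives 9>7; P2→R gives 9>2; P3→X gives 8>3]
(D,S,W): not NE [P3→X gives 8>5]

PSNE = {(D,R,Y)}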